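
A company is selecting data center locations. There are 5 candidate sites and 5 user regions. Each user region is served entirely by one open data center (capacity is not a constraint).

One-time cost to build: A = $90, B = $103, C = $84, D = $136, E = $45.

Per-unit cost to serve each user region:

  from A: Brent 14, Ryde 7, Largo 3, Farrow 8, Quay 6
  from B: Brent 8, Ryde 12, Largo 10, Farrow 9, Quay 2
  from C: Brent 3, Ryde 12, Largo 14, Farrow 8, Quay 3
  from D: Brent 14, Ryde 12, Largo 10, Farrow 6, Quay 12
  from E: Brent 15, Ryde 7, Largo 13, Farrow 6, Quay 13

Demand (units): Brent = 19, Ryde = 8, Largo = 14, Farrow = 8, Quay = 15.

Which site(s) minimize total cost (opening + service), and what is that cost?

Open A and C; minimum total cost 438.

For any fixed open set, each user region goes to its cheapest open site; total = fixed + service.
{A, C}: Brent→C 3·19=57, Ryde→A 7·8=56, Largo→A 3·14=42, Farrow→A 8·8=64, Quay→C 3·15=45. Service 264; fixed 174; total 438.
{A, C, E}: service 248 + fixed 219 = 467
{C, E}: Brent→C 3·19=57, Ryde→E 7·8=56, Largo→E 13·14=182, Farrow→E 6·8=48, Quay→C 3·15=45. Service 388; fixed 129; total 517.
{A, B, C, D, E}: Brent→C 3·19=57, Ryde→A 7·8=56, Largo→A 3·14=42, Farrow→D 6·8=48, Quay→B 2·15=30. Service 233; fixed 458; total 691.
No other subset beats 438.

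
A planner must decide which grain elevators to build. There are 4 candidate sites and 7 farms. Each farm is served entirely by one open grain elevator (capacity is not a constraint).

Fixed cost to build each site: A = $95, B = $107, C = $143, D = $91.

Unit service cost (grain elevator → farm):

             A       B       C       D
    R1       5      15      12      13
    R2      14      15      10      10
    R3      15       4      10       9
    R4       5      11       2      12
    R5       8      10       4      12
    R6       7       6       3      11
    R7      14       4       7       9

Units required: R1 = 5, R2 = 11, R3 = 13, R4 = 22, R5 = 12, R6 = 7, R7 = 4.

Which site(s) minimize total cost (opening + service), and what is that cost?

Open C only; minimum total cost 584.

For any fixed open set, each farm goes to its cheapest open site; total = fixed + service.
{C}: R1→C 12·5=60, R2→C 10·11=110, R3→C 10·13=130, R4→C 2·22=44, R5→C 4·12=48, R6→C 3·7=21, R7→C 7·4=28. Service 441; fixed 143; total 584.
{B, C}: service 351 + fixed 250 = 601
{A, C}: service 406 + fixed 238 = 644
{A, B, C, D}: service 316 + fixed 436 = 752
No other subset beats 584.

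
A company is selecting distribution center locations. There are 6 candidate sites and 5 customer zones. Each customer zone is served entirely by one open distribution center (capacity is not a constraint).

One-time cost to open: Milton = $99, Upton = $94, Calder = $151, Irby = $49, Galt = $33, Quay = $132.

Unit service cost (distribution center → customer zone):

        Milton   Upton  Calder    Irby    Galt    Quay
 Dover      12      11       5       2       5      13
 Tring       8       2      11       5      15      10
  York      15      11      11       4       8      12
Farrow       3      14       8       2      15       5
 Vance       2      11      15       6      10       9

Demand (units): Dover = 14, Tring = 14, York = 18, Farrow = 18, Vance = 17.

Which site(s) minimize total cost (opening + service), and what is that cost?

Open Irby only; minimum total cost 357.

For any fixed open set, each customer zone goes to its cheapest open site; total = fixed + service.
{Irby}: Dover→Irby 2·14=28, Tring→Irby 5·14=70, York→Irby 4·18=72, Farrow→Irby 2·18=36, Vance→Irby 6·17=102. Service 308; fixed 49; total 357.
{Milton, Irby}: Dover→Irby 2·14=28, Tring→Irby 5·14=70, York→Irby 4·18=72, Farrow→Irby 2·18=36, Vance→Milton 2·17=34. Service 240; fixed 148; total 388.
{Irby, Galt}: Dover→Irby 2·14=28, Tring→Irby 5·14=70, York→Irby 4·18=72, Farrow→Irby 2·18=36, Vance→Irby 6·17=102. Service 308; fixed 82; total 390.
{Milton, Upton, Calder, Irby, Galt, Quay}: Dover→Irby 2·14=28, Tring→Upton 2·14=28, York→Irby 4·18=72, Farrow→Irby 2·18=36, Vance→Milton 2·17=34. Service 198; fixed 558; total 756.
No other subset beats 357.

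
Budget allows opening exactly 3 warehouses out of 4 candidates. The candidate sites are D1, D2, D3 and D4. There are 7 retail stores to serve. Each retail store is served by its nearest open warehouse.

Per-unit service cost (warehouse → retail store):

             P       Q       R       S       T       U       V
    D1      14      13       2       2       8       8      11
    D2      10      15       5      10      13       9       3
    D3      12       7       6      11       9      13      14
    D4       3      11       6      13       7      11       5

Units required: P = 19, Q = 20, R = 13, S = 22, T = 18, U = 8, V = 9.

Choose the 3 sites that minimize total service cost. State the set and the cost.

With exactly 3 open, each retail store uses its cheapest among the chosen.
{D1, D3, D4}: P→D4 3·19=57, Q→D3 7·20=140, R→D1 2·13=26, S→D1 2·22=44, T→D4 7·18=126, U→D1 8·8=64, V→D4 5·9=45. Service cost 502.
{D1, D2, D4}: service cost 564
{D1, D2, D3}: service cost 635
Among all 4 size-3 choices, {D1, D3, D4} is lowest.

Choose D1, D3 and D4; total service cost 502.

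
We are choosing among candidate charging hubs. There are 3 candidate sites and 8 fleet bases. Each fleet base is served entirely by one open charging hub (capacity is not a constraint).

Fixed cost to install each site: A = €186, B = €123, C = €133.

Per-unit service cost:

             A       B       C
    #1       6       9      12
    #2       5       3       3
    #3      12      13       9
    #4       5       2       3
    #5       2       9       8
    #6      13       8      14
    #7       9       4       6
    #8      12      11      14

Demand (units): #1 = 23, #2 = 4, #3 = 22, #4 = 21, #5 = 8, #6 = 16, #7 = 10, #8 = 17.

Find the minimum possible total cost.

For any fixed open set, each fleet base goes to its cheapest open site; total = fixed + service.
{B}: #1→B 9·23=207, #2→B 3·4=12, #3→B 13·22=286, #4→B 2·21=42, #5→B 9·8=72, #6→B 8·16=128, #7→B 4·10=40, #8→B 11·17=187. Service 974; fixed 123; total 1097.
{B, C}: service 878 + fixed 256 = 1134
{A, B}: service 827 + fixed 309 = 1136
{A, B, C}: service 761 + fixed 442 = 1203
(All 7 nonempty subsets were checked; B only is lowest.)

Minimum total cost: 1097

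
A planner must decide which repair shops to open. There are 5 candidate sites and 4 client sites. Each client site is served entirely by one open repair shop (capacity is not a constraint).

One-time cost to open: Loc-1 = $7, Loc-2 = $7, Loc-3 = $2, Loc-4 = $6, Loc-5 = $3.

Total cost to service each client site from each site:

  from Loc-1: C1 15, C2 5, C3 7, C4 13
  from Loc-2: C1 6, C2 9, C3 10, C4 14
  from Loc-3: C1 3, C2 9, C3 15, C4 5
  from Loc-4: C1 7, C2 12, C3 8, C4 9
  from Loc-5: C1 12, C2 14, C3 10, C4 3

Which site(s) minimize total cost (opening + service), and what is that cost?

For any fixed open set, each client site goes to its cheapest open site; total = fixed + service.
{Loc-1, Loc-3}: C1→Loc-3 3, C2→Loc-1 5, C3→Loc-1 7, C4→Loc-3 5. Service 20; fixed 9; total 29.
{Loc-1, Loc-3, Loc-5}: C1→Loc-3 3, C2→Loc-1 5, C3→Loc-1 7, C4→Loc-5 3. Service 18; fixed 12; total 30.
{Loc-3, Loc-5}: service 25 + fixed 5 = 30
{Loc-1, Loc-2, Loc-3, Loc-4, Loc-5}: C1→Loc-3 3, C2→Loc-1 5, C3→Loc-1 7, C4→Loc-5 3. Service 18; fixed 25; total 43.
No other subset beats 29.

Open Loc-1 and Loc-3; minimum total cost 29.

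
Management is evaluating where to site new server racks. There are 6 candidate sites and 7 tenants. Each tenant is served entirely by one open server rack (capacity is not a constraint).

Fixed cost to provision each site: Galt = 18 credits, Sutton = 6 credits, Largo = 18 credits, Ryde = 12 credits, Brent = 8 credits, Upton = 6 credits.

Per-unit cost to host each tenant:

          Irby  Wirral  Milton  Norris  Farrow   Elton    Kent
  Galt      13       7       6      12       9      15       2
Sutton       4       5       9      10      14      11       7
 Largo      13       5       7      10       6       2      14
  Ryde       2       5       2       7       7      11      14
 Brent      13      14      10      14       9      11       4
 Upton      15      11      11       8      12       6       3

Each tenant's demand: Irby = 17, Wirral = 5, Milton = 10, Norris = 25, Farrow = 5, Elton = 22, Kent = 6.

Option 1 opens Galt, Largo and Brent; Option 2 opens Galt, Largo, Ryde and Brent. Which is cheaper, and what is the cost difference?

Option 1: {Galt, Largo, Brent}: Irby→Galt 13·17=221, Wirral→Largo 5·5=25, Milton→Galt 6·10=60, Norris→Largo 10·25=250, Farrow→Largo 6·5=30, Elton→Largo 2·22=44, Kent→Galt 2·6=12. Service 642; fixed 44; total 686.
Option 2: {Galt, Largo, Ryde, Brent}: Irby→Ryde 2·17=34, Wirral→Largo 5·5=25, Milton→Ryde 2·10=20, Norris→Ryde 7·25=175, Farrow→Largo 6·5=30, Elton→Largo 2·22=44, Kent→Galt 2·6=12. Service 340; fixed 56; total 396.
Difference: |686 − 396| = 290.

Option 2 is cheaper by 290.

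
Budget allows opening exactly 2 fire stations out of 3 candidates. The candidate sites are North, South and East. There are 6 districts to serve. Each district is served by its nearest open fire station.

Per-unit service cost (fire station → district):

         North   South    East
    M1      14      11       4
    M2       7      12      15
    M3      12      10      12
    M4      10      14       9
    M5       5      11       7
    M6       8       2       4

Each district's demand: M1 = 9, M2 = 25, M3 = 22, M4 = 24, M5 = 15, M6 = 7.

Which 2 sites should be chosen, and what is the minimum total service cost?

Choose North and East; total service cost 794.

With exactly 2 open, each district uses its cheapest among the chosen.
{North, East}: M1→East 4·9=36, M2→North 7·25=175, M3→North 12·22=264, M4→East 9·24=216, M5→North 5·15=75, M6→East 4·7=28. Service cost 794.
{North, South}: service cost 823
{South, East}: service cost 891
Among all 3 size-2 choices, {North, East} is lowest.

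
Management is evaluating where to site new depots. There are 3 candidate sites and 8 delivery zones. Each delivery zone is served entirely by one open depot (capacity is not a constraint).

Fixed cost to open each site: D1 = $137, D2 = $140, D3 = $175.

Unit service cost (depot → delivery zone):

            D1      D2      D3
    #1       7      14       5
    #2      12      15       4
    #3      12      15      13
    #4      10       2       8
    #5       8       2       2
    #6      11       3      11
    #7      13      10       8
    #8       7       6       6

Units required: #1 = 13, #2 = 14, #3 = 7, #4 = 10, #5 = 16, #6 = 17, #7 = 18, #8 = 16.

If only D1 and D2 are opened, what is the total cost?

Each delivery zone is assigned to its cheapest site among the open ones.
{D1, D2}: #1→D1 7·13=91, #2→D1 12·14=168, #3→D1 12·7=84, #4→D2 2·10=20, #5→D2 2·16=32, #6→D2 3·17=51, #7→D2 10·18=180, #8→D2 6·16=96. Service 722; fixed 277; total 999.

Total cost: 999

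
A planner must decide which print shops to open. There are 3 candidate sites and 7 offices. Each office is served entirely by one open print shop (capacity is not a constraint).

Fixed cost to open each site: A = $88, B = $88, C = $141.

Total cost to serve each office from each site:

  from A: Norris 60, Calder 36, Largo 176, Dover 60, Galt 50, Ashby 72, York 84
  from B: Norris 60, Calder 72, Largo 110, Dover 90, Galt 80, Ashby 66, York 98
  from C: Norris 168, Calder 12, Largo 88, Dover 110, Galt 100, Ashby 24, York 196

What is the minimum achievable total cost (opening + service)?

For any fixed open set, each office goes to its cheapest open site; total = fixed + service.
{A, C}: Norris→A 60, Calder→C 12, Largo→C 88, Dover→A 60, Galt→A 50, Ashby→C 24, York→A 84. Service 378; fixed 229; total 607.
{A}: service 538 + fixed 88 = 626
{A, B}: Norris→A 60, Calder→A 36, Largo→B 110, Dover→A 60, Galt→A 50, Ashby→B 66, York→A 84. Service 466; fixed 176; total 642.
{A, B, C}: Norris→A 60, Calder→C 12, Largo→C 88, Dover→A 60, Galt→A 50, Ashby→C 24, York→A 84. Service 378; fixed 317; total 695.
No other subset beats 607.

Minimum total cost: 607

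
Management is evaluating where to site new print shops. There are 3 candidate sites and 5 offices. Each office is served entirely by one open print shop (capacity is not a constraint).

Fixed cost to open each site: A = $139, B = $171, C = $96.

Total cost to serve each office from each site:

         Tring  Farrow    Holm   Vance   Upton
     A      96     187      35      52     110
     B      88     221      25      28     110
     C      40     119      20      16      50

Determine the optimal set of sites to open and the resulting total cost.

For any fixed open set, each office goes to its cheapest open site; total = fixed + service.
{C}: Tring→C 40, Farrow→C 119, Holm→C 20, Vance→C 16, Upton→C 50. Service 245; fixed 96; total 341.
{A, C}: service 245 + fixed 235 = 480
{B, C}: service 245 + fixed 267 = 512
{A, B, C}: service 245 + fixed 406 = 651
(All 7 nonempty subsets were checked; C only is lowest.)

Open C only; minimum total cost 341.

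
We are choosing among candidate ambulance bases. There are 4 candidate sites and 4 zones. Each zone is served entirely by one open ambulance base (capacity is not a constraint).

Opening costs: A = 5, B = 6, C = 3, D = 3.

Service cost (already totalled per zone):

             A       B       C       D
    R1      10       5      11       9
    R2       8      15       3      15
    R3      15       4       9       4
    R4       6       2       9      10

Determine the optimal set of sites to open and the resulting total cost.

For any fixed open set, each zone goes to its cheapest open site; total = fixed + service.
{B, C}: R1→B 5, R2→C 3, R3→B 4, R4→B 2. Service 14; fixed 9; total 23.
{B, C, D}: R1→B 5, R2→C 3, R3→B 4, R4→B 2. Service 14; fixed 12; total 26.
{A, B, C}: service 14 + fixed 14 = 28
{A, B, C, D}: service 14 + fixed 17 = 31
(All 15 nonempty subsets were checked; B and C is lowest.)

Open B and C; minimum total cost 23.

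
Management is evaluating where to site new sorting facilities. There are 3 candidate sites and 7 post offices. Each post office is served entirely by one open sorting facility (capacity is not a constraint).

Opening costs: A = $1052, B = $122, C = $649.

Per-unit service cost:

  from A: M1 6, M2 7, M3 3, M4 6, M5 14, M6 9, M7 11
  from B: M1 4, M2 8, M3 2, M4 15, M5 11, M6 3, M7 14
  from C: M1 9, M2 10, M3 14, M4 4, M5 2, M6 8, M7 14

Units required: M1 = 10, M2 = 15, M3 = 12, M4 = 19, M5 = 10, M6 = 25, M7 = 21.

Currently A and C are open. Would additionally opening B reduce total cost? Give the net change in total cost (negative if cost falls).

Yes — net change −35 (cost falls by 35).

Current service cost with {A, C}: 728.
Adding B: each post office re-picks its cheapest; new service cost 571, saving 157.
Extra fixed cost: 122. Net change = 122 − 157 = -35.
(Totals: 2429 → 2394.)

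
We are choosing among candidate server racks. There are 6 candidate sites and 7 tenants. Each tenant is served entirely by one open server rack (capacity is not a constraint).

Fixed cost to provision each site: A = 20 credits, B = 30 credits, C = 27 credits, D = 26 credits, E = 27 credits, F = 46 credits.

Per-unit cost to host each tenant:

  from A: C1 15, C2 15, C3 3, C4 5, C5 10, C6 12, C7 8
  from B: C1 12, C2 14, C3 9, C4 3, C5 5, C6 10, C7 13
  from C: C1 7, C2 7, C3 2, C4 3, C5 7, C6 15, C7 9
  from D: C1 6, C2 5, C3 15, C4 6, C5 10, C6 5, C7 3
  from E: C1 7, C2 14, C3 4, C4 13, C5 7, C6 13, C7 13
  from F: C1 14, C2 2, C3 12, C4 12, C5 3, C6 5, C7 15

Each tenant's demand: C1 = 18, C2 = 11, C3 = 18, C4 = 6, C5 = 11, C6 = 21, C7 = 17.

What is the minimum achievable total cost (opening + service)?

For any fixed open set, each tenant goes to its cheapest open site; total = fixed + service.
{C, D, F}: C1→D 6·18=108, C2→F 2·11=22, C3→C 2·18=36, C4→C 3·6=18, C5→F 3·11=33, C6→D 5·21=105, C7→D 3·17=51. Service 373; fixed 99; total 472.
{A, C, D, F}: C1→D 6·18=108, C2→F 2·11=22, C3→C 2·18=36, C4→C 3·6=18, C5→F 3·11=33, C6→D 5·21=105, C7→D 3·17=51. Service 373; fixed 119; total 492.
{A, D, F}: service 403 + fixed 92 = 495
{A, B, C, D, E, F}: service 373 + fixed 176 = 549
No other subset beats 472.

Minimum total cost: 472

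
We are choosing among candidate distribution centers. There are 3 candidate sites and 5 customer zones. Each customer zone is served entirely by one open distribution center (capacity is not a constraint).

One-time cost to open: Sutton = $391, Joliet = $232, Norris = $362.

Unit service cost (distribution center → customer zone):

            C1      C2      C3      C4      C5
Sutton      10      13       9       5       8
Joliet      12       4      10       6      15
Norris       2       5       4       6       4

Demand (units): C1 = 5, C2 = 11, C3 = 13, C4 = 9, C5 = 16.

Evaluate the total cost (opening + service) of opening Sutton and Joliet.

Total cost: 1007

Each customer zone is assigned to its cheapest site among the open ones.
{Sutton, Joliet}: C1→Sutton 10·5=50, C2→Joliet 4·11=44, C3→Sutton 9·13=117, C4→Sutton 5·9=45, C5→Sutton 8·16=128. Service 384; fixed 623; total 1007.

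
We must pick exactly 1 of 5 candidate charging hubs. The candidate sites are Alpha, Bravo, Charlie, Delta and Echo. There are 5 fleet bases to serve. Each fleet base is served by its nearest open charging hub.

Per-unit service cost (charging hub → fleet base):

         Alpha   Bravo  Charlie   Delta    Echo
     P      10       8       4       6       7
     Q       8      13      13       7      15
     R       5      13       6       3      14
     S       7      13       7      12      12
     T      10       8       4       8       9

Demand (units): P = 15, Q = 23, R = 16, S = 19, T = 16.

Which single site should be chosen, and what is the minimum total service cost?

With exactly 1 open, each fleet base uses its cheapest among the chosen.
{Charlie}: P→Charlie 4·15=60, Q→Charlie 13·23=299, R→Charlie 6·16=96, S→Charlie 7·19=133, T→Charlie 4·16=64. Service cost 652.
{Delta}: service cost 655
{Alpha}: service cost 707
Among all 5 size-1 choices, {Charlie} is lowest.

Choose Charlie only; total service cost 652.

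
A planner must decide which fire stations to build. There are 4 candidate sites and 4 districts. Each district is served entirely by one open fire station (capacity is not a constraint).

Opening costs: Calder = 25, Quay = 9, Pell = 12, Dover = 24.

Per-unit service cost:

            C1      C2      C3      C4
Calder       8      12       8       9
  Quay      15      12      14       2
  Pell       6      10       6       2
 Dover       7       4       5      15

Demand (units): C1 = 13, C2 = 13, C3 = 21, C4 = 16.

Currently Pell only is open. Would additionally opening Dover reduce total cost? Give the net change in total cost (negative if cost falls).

Current service cost with {Pell}: 366.
Adding Dover: each district re-picks its cheapest; new service cost 267, saving 99.
Extra fixed cost: 24. Net change = 24 − 99 = -75.
(Totals: 378 → 303.)

Yes — net change −75 (cost falls by 75).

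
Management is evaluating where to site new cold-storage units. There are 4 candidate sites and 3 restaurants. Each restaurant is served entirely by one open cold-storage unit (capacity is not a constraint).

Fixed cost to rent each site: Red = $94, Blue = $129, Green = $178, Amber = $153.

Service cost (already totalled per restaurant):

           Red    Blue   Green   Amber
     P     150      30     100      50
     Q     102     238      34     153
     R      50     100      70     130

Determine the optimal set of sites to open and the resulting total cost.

Open Green only; minimum total cost 382.

For any fixed open set, each restaurant goes to its cheapest open site; total = fixed + service.
{Green}: P→Green 100, Q→Green 34, R→Green 70. Service 204; fixed 178; total 382.
{Red}: service 302 + fixed 94 = 396
{Red, Blue}: service 182 + fixed 223 = 405
{Red, Blue, Green, Amber}: service 114 + fixed 554 = 668
(All 15 nonempty subsets were checked; Green only is lowest.)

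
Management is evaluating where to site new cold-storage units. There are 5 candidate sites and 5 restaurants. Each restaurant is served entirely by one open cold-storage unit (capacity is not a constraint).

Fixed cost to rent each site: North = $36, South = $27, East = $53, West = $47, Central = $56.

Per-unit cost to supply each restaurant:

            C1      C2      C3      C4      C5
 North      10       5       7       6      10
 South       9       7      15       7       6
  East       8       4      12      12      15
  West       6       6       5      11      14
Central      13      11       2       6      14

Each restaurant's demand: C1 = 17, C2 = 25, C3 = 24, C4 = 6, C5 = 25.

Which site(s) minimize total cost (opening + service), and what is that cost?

Open South, East and Central; minimum total cost 606.

For any fixed open set, each restaurant goes to its cheapest open site; total = fixed + service.
{South, East, Central}: C1→East 8·17=136, C2→East 4·25=100, C3→Central 2·24=48, C4→Central 6·6=36, C5→South 6·25=150. Service 470; fixed 136; total 606.
{South, West, Central}: service 486 + fixed 130 = 616
{South, East, West, Central}: service 436 + fixed 183 = 619
{North, South, East, West, Central}: C1→West 6·17=102, C2→East 4·25=100, C3→Central 2·24=48, C4→North 6·6=36, C5→South 6·25=150. Service 436; fixed 219; total 655.
No other subset beats 606.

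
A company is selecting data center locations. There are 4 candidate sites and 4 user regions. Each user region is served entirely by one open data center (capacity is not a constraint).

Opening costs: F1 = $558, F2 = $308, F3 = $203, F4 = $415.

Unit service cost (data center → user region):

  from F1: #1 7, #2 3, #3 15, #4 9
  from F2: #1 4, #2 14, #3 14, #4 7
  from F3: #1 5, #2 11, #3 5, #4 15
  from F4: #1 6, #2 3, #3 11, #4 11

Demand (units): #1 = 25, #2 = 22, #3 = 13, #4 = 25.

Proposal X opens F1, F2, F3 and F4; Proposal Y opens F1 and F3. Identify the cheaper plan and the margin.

Proposal Y is cheaper by 648.

Proposal X: {F1, F2, F3, F4}: #1→F2 4·25=100, #2→F1 3·22=66, #3→F3 5·13=65, #4→F2 7·25=175. Service 406; fixed 1484; total 1890.
Proposal Y: {F1, F3}: #1→F3 5·25=125, #2→F1 3·22=66, #3→F3 5·13=65, #4→F1 9·25=225. Service 481; fixed 761; total 1242.
Difference: |1890 − 1242| = 648.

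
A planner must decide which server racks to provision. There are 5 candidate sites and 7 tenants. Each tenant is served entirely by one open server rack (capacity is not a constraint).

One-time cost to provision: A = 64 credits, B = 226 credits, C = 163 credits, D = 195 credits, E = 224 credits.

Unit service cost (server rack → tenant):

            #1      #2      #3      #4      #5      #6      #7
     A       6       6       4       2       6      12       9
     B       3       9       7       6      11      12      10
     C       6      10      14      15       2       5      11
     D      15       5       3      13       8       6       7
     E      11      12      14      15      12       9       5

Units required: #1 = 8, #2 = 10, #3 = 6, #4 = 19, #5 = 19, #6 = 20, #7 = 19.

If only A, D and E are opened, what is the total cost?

Each tenant is assigned to its cheapest site among the open ones.
{A, D, E}: #1→A 6·8=48, #2→D 5·10=50, #3→D 3·6=18, #4→A 2·19=38, #5→A 6·19=114, #6→D 6·20=120, #7→E 5·19=95. Service 483; fixed 483; total 966.

Total cost: 966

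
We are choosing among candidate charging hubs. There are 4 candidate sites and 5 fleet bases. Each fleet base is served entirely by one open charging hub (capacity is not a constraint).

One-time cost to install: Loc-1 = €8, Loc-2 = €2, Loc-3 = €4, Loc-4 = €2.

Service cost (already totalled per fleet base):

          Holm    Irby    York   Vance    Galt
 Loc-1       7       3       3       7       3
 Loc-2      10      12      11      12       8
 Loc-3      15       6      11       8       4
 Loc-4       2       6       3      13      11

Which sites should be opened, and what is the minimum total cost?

For any fixed open set, each fleet base goes to its cheapest open site; total = fixed + service.
{Loc-1, Loc-4}: Holm→Loc-4 2, Irby→Loc-1 3, York→Loc-1 3, Vance→Loc-1 7, Galt→Loc-1 3. Service 18; fixed 10; total 28.
{Loc-3, Loc-4}: Holm→Loc-4 2, Irby→Loc-3 6, York→Loc-4 3, Vance→Loc-3 8, Galt→Loc-3 4. Service 23; fixed 6; total 29.
{Loc-1, Loc-2, Loc-4}: service 18 + fixed 12 = 30
{Loc-1, Loc-2, Loc-3, Loc-4}: service 18 + fixed 16 = 34
No other subset beats 28.

Open Loc-1 and Loc-4; minimum total cost 28.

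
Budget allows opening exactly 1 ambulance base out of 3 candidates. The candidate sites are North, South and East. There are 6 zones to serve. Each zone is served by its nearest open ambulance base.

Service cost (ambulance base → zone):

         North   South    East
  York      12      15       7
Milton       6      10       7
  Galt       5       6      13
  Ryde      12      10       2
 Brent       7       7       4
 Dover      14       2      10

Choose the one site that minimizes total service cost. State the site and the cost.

With exactly 1 open, each zone uses its cheapest among the chosen.
{East}: York→East 7, Milton→East 7, Galt→East 13, Ryde→East 2, Brent→East 4, Dover→East 10. Service cost 43.
{South}: service cost 50
{North}: service cost 56
Among all 3 size-1 choices, {East} is lowest.

Choose East only; total service cost 43.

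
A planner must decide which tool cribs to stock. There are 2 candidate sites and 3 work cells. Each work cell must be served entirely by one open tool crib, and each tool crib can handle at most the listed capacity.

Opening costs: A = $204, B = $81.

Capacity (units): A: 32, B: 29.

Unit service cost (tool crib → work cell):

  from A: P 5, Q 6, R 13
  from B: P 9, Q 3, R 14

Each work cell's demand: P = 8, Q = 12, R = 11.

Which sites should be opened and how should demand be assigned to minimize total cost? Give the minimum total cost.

Open {A}: P→A 5·8=40, Q→A 6·12=72, R→A 13·11=143.
Loads: A carries 31/32. Service 255; fixed 204; total 459.
Next best feasible plan costs 504.

Minimum total cost: 459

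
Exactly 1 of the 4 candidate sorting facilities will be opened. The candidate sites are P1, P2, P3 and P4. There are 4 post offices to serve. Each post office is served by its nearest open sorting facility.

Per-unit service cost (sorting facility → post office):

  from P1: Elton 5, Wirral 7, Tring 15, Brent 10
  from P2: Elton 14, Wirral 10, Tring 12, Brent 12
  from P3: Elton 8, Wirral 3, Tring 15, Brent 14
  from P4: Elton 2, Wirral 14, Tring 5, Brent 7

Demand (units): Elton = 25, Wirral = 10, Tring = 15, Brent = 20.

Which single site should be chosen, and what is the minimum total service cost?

With exactly 1 open, each post office uses its cheapest among the chosen.
{P4}: Elton→P4 2·25=50, Wirral→P4 14·10=140, Tring→P4 5·15=75, Brent→P4 7·20=140. Service cost 405.
{P1}: service cost 620
{P3}: service cost 735
Among all 4 size-1 choices, {P4} is lowest.

Choose P4 only; total service cost 405.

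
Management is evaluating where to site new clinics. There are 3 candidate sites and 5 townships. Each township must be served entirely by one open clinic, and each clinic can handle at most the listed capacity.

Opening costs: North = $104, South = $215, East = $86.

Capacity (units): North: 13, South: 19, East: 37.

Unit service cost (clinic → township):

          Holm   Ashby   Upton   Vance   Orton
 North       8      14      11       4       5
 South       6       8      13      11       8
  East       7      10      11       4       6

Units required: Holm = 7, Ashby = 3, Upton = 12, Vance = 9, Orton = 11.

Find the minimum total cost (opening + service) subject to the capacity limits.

Minimum total cost: 492

Open {North, East}: Holm→East 7·7=49, Ashby→East 10·3=30, Upton→East 11·12=132, Vance→East 4·9=36, Orton→North 5·11=55.
Loads: North carries 11/13, East carries 31/37. Service 302; fixed 190; total 492.
Next best feasible plan costs 503.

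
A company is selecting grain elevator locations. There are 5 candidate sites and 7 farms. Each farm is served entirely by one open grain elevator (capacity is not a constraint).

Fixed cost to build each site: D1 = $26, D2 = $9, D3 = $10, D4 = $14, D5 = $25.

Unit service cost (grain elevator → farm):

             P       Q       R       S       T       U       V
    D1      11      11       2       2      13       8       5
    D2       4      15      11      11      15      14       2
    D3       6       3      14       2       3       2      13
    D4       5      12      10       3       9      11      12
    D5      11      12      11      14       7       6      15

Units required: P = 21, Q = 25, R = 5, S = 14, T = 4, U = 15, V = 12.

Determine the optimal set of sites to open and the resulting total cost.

For any fixed open set, each farm goes to its cheapest open site; total = fixed + service.
{D1, D2, D3}: P→D2 4·21=84, Q→D3 3·25=75, R→D1 2·5=10, S→D1 2·14=28, T→D3 3·4=12, U→D3 2·15=30, V→D2 2·12=24. Service 263; fixed 45; total 308.
{D1, D2, D3, D4}: P→D2 4·21=84, Q→D3 3·25=75, R→D1 2·5=10, S→D1 2·14=28, T→D3 3·4=12, U→D3 2·15=30, V→D2 2·12=24. Service 263; fixed 59; total 322.
{D2, D3}: P→D2 4·21=84, Q→D3 3·25=75, R→D2 11·5=55, S→D3 2·14=28, T→D3 3·4=12, U→D3 2·15=30, V→D2 2·12=24. Service 308; fixed 19; total 327.
{D1, D2, D3, D4, D5}: service 263 + fixed 84 = 347
No other subset beats 308.

Open D1, D2 and D3; minimum total cost 308.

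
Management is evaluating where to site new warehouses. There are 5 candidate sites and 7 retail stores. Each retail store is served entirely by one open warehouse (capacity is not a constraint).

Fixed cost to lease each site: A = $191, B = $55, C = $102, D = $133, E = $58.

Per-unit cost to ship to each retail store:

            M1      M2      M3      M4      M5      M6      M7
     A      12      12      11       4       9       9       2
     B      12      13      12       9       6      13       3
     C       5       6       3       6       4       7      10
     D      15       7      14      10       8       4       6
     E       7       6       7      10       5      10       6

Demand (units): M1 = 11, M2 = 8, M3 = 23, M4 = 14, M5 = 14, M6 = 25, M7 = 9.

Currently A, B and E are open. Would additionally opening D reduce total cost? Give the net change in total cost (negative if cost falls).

No — net change +8 (cost rises by 8).

Current service cost with {A, B, E}: 655.
Adding D: each retail store re-picks its cheapest; new service cost 530, saving 125.
Extra fixed cost: 133. Net change = 133 − 125 = 8.
(Totals: 959 → 967.)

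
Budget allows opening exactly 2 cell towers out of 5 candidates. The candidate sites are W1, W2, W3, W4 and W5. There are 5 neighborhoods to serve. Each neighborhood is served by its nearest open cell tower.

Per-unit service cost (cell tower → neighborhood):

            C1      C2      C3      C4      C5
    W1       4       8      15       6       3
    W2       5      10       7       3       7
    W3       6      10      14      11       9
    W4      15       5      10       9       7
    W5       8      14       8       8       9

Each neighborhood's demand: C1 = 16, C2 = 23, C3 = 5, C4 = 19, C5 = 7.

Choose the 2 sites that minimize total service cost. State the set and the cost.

Choose W2 and W4; total service cost 336.

With exactly 2 open, each neighborhood uses its cheapest among the chosen.
{W2, W4}: C1→W2 5·16=80, C2→W4 5·23=115, C3→W2 7·5=35, C4→W2 3·19=57, C5→W2 7·7=49. Service cost 336.
{W1, W2}: service cost 361
{W1, W4}: service cost 364
Among all 10 size-2 choices, {W2, W4} is lowest.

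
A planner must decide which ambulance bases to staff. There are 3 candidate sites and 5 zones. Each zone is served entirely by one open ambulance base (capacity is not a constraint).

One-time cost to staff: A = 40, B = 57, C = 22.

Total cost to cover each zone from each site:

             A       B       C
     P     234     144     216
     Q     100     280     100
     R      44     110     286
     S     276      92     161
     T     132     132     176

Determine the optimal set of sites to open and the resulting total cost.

Open A and B; minimum total cost 609.

For any fixed open set, each zone goes to its cheapest open site; total = fixed + service.
{A, B}: P→B 144, Q→A 100, R→A 44, S→B 92, T→A 132. Service 512; fixed 97; total 609.
{A, B, C}: service 512 + fixed 119 = 631
{B, C}: P→B 144, Q→C 100, R→B 110, S→B 92, T→B 132. Service 578; fixed 79; total 657.
{C}: P→C 216, Q→C 100, R→C 286, S→C 161, T→C 176. Service 939; fixed 22; total 961.
No other subset beats 609.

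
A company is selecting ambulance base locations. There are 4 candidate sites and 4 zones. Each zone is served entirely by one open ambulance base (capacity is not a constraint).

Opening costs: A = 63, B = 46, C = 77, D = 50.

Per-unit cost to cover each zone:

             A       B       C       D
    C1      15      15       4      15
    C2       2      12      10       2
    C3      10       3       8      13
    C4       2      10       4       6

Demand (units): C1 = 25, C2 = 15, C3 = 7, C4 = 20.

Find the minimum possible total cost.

For any fixed open set, each zone goes to its cheapest open site; total = fixed + service.
{A, C}: C1→C 4·25=100, C2→A 2·15=30, C3→C 8·7=56, C4→A 2·20=40. Service 226; fixed 140; total 366.
{A, B, C}: service 191 + fixed 186 = 377
{C, D}: service 266 + fixed 127 = 393
{A, B, C, D}: C1→C 4·25=100, C2→A 2·15=30, C3→B 3·7=21, C4→A 2·20=40. Service 191; fixed 236; total 427.
No other subset beats 366.

Minimum total cost: 366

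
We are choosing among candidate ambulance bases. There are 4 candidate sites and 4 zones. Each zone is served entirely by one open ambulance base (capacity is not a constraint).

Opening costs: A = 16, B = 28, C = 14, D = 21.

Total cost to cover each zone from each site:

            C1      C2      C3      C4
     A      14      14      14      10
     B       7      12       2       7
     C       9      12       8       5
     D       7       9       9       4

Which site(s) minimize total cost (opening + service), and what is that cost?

Open C only; minimum total cost 48.

For any fixed open set, each zone goes to its cheapest open site; total = fixed + service.
{C}: C1→C 9, C2→C 12, C3→C 8, C4→C 5. Service 34; fixed 14; total 48.
{D}: service 29 + fixed 21 = 50
{B}: service 28 + fixed 28 = 56
{A, B, C, D}: service 22 + fixed 79 = 101
No other subset beats 48.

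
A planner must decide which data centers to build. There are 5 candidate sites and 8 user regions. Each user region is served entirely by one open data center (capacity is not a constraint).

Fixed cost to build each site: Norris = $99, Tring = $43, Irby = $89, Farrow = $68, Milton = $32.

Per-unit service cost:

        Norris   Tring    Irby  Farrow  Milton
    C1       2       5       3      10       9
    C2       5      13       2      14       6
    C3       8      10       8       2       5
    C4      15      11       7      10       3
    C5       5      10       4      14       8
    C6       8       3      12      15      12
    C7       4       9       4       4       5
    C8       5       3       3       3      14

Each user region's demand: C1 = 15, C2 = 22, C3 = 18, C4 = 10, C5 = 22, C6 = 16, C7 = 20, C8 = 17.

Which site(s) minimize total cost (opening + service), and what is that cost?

For any fixed open set, each user region goes to its cheapest open site; total = fixed + service.
{Tring, Irby, Milton}: C1→Irby 3·15=45, C2→Irby 2·22=44, C3→Milton 5·18=90, C4→Milton 3·10=30, C5→Irby 4·22=88, C6→Tring 3·16=48, C7→Irby 4·20=80, C8→Tring 3·17=51. Service 476; fixed 164; total 640.
{Tring, Irby, Farrow, Milton}: service 422 + fixed 232 = 654
{Tring, Irby, Farrow}: C1→Irby 3·15=45, C2→Irby 2·22=44, C3→Farrow 2·18=36, C4→Irby 7·10=70, C5→Irby 4·22=88, C6→Tring 3·16=48, C7→Irby 4·20=80, C8→Tring 3·17=51. Service 462; fixed 200; total 662.
{Norris, Tring, Irby, Farrow, Milton}: service 407 + fixed 331 = 738
No other subset beats 640.

Open Tring, Irby and Milton; minimum total cost 640.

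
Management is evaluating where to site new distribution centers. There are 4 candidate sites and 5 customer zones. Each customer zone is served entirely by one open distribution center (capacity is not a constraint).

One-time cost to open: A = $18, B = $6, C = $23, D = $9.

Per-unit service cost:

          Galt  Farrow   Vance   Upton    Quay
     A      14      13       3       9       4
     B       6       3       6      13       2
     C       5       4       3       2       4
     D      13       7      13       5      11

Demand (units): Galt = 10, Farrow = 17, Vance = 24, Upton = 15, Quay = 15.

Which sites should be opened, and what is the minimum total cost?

Open B and C; minimum total cost 262.

For any fixed open set, each customer zone goes to its cheapest open site; total = fixed + service.
{B, C}: Galt→C 5·10=50, Farrow→B 3·17=51, Vance→C 3·24=72, Upton→C 2·15=30, Quay→B 2·15=30. Service 233; fixed 29; total 262.
{B, C, D}: service 233 + fixed 38 = 271
{A, B, C}: service 233 + fixed 47 = 280
{A, B, C, D}: service 233 + fixed 56 = 289
(All 15 nonempty subsets were checked; B and C is lowest.)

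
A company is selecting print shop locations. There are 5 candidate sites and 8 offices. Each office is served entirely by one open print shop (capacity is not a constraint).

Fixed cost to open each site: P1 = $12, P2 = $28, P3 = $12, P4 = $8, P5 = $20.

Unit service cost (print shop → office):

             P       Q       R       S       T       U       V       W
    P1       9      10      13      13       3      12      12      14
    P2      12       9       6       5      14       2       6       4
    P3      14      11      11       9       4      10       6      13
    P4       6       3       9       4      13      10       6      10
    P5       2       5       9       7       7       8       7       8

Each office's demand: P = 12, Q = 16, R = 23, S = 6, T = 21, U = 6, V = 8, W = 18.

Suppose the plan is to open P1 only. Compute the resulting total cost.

Each office is assigned to its cheapest site among the open ones.
{P1}: P→P1 9·12=108, Q→P1 10·16=160, R→P1 13·23=299, S→P1 13·6=78, T→P1 3·21=63, U→P1 12·6=72, V→P1 12·8=96, W→P1 14·18=252. Service 1128; fixed 12; total 1140.

Total cost: 1140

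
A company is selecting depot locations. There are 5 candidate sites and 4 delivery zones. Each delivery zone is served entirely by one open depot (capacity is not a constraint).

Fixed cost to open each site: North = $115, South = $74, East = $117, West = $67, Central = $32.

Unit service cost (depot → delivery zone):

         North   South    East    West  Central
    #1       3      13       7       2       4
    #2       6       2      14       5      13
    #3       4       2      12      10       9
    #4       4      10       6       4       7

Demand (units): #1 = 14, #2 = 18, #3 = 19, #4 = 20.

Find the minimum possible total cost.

For any fixed open set, each delivery zone goes to its cheapest open site; total = fixed + service.
{South, West}: #1→West 2·14=28, #2→South 2·18=36, #3→South 2·19=38, #4→West 4·20=80. Service 182; fixed 141; total 323.
{South, West, Central}: #1→West 2·14=28, #2→South 2·18=36, #3→South 2·19=38, #4→West 4·20=80. Service 182; fixed 173; total 355.
{South, Central}: #1→Central 4·14=56, #2→South 2·18=36, #3→South 2·19=38, #4→Central 7·20=140. Service 270; fixed 106; total 376.
{North, South, East, West, Central}: service 182 + fixed 405 = 587
No other subset beats 323.

Minimum total cost: 323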